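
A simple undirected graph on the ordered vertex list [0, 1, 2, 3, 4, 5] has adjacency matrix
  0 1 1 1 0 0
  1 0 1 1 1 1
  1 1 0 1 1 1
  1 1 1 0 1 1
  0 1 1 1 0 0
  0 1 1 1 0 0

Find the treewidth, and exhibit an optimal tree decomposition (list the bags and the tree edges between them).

Treewidth 3.
Bags: B1 = {0, 1, 2, 3}  B2 = {1, 2, 3, 4}  B3 = {1, 2, 3, 5}
Tree: B1–B2, B2–B3

Each bag holds 4 vertices, so the decomposition has width 3, which upper-bounds the treewidth. Conversely, {0, 1, 2, 3} is a clique of size 4, and the vertices of any clique must share a bag in every tree decomposition; so some bag has ≥ 4 vertices and tw(G) ≥ 3. Combining the bounds, tw(G) = 3.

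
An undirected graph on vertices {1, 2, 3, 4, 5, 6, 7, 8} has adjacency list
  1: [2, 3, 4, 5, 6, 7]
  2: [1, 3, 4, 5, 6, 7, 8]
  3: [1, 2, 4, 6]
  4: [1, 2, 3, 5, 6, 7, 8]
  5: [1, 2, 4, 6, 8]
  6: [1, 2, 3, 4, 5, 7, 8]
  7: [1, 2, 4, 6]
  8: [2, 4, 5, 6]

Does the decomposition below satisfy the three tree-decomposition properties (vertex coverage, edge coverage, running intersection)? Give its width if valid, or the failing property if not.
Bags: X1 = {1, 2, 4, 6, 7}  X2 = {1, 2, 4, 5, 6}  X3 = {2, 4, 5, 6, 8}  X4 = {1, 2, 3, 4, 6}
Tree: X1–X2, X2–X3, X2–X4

Yes; width 4.

Vertex coverage: the bags together contain {1, 2, 3, 4, 5, 6, 7, 8}, the full vertex set. Edge coverage: each edge of G has both endpoints in at least one bag. Running intersection: for every vertex, the bags containing it form a connected subtree. All three properties hold, so this is a valid tree decomposition of width max|bag| − 1 = 4, and hence tw(G) ≤ 4.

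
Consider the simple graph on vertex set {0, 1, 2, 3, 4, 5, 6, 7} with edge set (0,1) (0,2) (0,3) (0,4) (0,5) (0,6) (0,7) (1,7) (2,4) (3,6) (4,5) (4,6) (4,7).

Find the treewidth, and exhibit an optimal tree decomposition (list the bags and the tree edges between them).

Every bag has size at most 3, so the width is 3 − 1 = 2 and tw(G) ≤ 2. Conversely, {0, 1, 7} is a clique of size 3, and the vertices of any clique must share a bag in every tree decomposition; so some bag has ≥ 3 vertices and tw(G) ≥ 2. Combining the bounds, tw(G) = 2.

Treewidth 2.
Bags: B1 = {0, 4, 7}  B2 = {0, 4, 5}  B3 = {0, 2, 4}  B4 = {0, 4, 6}  B5 = {0, 1, 7}  B6 = {0, 3, 6}
Tree: B1–B2, B2–B3, B3–B4, B1–B5, B4–B6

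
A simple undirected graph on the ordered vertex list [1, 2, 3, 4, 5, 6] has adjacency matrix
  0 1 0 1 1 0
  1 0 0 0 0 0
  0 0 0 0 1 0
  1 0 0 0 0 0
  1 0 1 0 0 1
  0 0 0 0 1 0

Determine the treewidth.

A width-1 tree decomposition is:
Bags: B1 = {1, 2}  B2 = {1, 5}  B3 = {3, 5}  B4 = {5, 6}  B5 = {1, 4}
Tree: B1–B2, B2–B3, B2–B4, B2–B5
Every bag has size at most 2, so the width is 2 − 1 = 1 and tw(G) ≤ 1. Any graph with an edge has treewidth ≥ 1, and G has the edge 1–2. Hence tw(G) = 1 exactly.

1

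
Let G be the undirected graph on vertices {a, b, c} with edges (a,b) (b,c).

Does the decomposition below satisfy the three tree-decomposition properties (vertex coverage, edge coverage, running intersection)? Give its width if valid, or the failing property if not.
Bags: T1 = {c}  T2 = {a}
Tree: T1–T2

A tree decomposition must satisfy three properties: every vertex lies in some bag; for every edge, both endpoints lie together in some bag; and for every vertex, the bags containing it form a connected subtree. Here vertex b appears in no bag, so the decomposition is invalid.

No — vertex b appears in no bag.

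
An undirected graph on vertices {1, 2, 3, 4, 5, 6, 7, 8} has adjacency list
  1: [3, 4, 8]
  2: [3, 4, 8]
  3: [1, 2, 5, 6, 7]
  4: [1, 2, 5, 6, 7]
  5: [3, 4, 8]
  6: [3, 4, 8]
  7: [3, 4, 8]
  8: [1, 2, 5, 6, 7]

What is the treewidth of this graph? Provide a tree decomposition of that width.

Each bag holds 4 vertices, so the decomposition has width 3, which upper-bounds the treewidth. For the lower bound: the 4 vertex sets {5,8}, {1,3}, {4}, {6} are disjoint, each induces a connected subgraph, and every pair is joined by at least one edge of G. Contracting each set to a single vertex therefore yields K_{4} as a minor, and since treewidth is minor-monotone, tw(G) ≥ tw(K_{4}) = 3. Combining the bounds, tw(G) = 3.

Treewidth 3.
One such decomposition:
Bags: B1 = {3, 4, 5, 8}  B2 = {1, 3, 4, 8}  B3 = {3, 4, 6, 8}  B4 = {3, 4, 7, 8}  B5 = {2, 3, 4, 8}
Tree: B1–B2, B2–B3, B3–B4, B4–B5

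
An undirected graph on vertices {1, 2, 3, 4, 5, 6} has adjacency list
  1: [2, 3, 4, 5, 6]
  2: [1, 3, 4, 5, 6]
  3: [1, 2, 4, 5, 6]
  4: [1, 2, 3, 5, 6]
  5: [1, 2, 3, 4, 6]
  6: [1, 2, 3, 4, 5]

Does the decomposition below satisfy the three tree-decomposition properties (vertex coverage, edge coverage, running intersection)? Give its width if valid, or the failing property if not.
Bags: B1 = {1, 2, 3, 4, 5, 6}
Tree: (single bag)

Every vertex of G appears in some bag (union = {1, 2, 3, 4, 5, 6}); every edge is covered by a bag; and for each vertex v the set of bags containing v is connected in the bag tree. The decomposition is therefore valid. The largest bag has 6 vertices, so the width is 5.

Yes; width 5.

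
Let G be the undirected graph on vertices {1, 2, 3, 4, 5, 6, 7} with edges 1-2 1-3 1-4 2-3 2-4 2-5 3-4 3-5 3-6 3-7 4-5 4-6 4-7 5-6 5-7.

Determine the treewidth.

3

A width-3 tree decomposition is:
Bags: B1 = {2, 3, 4, 5}  B2 = {3, 4, 5, 6}  B3 = {3, 4, 5, 7}  B4 = {1, 2, 3, 4}
Tree: B1–B2, B1–B3, B1–B4
Every bag has size at most 4, so the width is 4 − 1 = 3 and tw(G) ≤ 3. On the other hand G contains the 4-clique {1, 2, 3, 4}. A clique must lie in a single bag of any decomposition, so no decomposition can have width below 3. Hence tw(G) = 3 exactly.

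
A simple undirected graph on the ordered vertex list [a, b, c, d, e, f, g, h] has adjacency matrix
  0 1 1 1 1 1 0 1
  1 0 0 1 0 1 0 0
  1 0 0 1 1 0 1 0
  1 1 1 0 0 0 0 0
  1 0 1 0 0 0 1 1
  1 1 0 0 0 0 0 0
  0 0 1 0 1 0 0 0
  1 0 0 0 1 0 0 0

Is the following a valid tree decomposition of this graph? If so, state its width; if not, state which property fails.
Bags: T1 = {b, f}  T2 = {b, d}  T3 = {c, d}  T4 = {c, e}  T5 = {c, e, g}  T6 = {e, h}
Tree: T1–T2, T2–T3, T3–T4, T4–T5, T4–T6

A tree decomposition must satisfy three properties: every vertex lies in some bag; for every edge, both endpoints lie together in some bag; and for every vertex, the bags containing it form a connected subtree. Here vertex a appears in no bag, so the decomposition is invalid.

No — vertex a appears in no bag.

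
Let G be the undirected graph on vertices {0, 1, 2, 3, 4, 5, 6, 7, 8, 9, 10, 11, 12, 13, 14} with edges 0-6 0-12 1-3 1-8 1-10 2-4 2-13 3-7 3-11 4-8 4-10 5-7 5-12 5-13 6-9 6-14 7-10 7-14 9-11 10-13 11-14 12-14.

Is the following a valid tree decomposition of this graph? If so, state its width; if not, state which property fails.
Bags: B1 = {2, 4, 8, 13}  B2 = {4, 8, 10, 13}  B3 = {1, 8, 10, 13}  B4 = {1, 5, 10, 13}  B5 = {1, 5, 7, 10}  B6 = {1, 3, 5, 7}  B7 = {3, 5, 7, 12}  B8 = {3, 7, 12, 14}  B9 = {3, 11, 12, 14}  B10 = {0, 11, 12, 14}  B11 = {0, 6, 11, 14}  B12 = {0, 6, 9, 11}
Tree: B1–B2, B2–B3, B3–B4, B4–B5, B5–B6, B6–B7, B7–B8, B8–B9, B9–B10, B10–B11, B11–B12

Yes; width 3.

Vertex coverage: the bags together contain {0, 1, 2, 3, 4, 5, 6, 7, 8, 9, 10, 11, 12, 13, 14}, the full vertex set. Edge coverage: each edge of G has both endpoints in at least one bag. Running intersection: for every vertex, the bags containing it form a connected subtree. All three properties hold, so this is a valid tree decomposition of width max|bag| − 1 = 3, and hence tw(G) ≤ 3.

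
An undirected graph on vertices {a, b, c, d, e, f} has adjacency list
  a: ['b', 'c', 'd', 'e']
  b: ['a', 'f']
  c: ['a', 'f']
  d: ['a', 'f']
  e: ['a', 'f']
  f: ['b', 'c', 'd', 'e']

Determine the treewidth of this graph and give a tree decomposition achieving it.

The largest bag has 3 vertices, giving width 2; this decomposition certifies tw(G) ≤ 2. The edges a–d–f–c–a form a cycle, so G is not a tree and its treewidth is at least 2. Hence tw(G) = 2 exactly.

Treewidth 2.
One such decomposition:
Bags: B1 = {a, d, f}  B2 = {a, c, f}  B3 = {a, b, f}  B4 = {a, e, f}
Tree: B1–B2, B2–B3, B3–B4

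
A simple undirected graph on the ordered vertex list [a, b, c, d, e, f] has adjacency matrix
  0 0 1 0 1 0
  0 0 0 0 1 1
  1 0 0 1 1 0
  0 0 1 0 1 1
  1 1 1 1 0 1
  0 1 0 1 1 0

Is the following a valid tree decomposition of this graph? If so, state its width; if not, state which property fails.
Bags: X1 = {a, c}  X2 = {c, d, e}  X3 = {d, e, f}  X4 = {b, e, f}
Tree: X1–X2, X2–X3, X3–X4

No — edge (e,a) lies in no bag.

A tree decomposition must satisfy three properties: every vertex lies in some bag; for every edge, both endpoints lie together in some bag; and for every vertex, the bags containing it form a connected subtree. Here edge (e,a) lies in no bag, so the decomposition is invalid.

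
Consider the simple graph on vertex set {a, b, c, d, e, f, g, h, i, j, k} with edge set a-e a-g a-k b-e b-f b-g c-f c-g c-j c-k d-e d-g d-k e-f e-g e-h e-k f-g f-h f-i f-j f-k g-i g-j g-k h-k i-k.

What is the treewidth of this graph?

A width-3 tree decomposition is:
Bags: B1 = {e, f, g, k}  B2 = {a, e, g, k}  B3 = {c, f, g, k}  B4 = {e, f, h, k}  B5 = {c, f, g, j}  B6 = {d, e, g, k}  B7 = {f, g, i, k}  B8 = {b, e, f, g}
Tree: B1–B2, B1–B3, B1–B4, B3–B5, B1–B6, B3–B7, B1–B8
The largest bag has 4 vertices, giving width 3; this decomposition certifies tw(G) ≤ 3. On the other hand G contains the 4-clique {d, e, g, k}. A clique must lie in a single bag of any decomposition, so no decomposition can have width below 3. The upper and lower bounds meet at 3, so that is the treewidth.

3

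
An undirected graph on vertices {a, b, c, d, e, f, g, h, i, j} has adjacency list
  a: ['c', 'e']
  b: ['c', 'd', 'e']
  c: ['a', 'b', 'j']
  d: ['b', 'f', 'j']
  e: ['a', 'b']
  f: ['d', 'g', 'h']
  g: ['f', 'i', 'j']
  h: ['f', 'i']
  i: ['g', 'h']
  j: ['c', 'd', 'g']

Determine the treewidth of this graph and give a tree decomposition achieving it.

Every bag has size at most 3, so the width is 3 − 1 = 2 and tw(G) ≤ 2. The edges e–a–c–b–e form a cycle, so G is not a tree and its treewidth is at least 2. Hence tw(G) = 2 exactly.

Treewidth 2.
One optimal decomposition is:
Bags: B1 = {a, b, e}  B2 = {a, b, c}  B3 = {b, c, d}  B4 = {c, d, j}  B5 = {d, f, j}  B6 = {f, g, j}  B7 = {f, g, h}  B8 = {g, h, i}
Tree: B1–B2, B2–B3, B3–B4, B4–B5, B5–B6, B6–B7, B7–B8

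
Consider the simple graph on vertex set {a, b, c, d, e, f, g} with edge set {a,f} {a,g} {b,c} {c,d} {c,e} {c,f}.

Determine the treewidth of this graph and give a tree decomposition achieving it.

Every bag has size at most 2, so the width is 2 − 1 = 1 and tw(G) ≤ 1. Any graph with an edge has treewidth ≥ 1, and G has the edge e–c. Therefore the treewidth is 1.

Treewidth 1.
Bags: B1 = {c, e}  B2 = {b, c}  B3 = {c, f}  B4 = {a, f}  B5 = {a, g}  B6 = {c, d}
Tree: B1–B2, B1–B3, B3–B4, B4–B5, B1–B6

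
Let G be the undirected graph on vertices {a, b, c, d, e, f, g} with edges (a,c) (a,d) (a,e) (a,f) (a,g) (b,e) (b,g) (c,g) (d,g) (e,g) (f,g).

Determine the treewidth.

A width-2 tree decomposition is:
Bags: B1 = {a, e, g}  B2 = {b, e, g}  B3 = {a, f, g}  B4 = {a, d, g}  B5 = {a, c, g}
Tree: B1–B2, B1–B3, B1–B4, B4–B5
The largest bag has 3 vertices, giving width 2; this decomposition certifies tw(G) ≤ 2. On the other hand G contains the 3-clique {a, d, g}. A clique must lie in a single bag of any decomposition, so no decomposition can have width below 2. Combining the bounds, tw(G) = 2.

2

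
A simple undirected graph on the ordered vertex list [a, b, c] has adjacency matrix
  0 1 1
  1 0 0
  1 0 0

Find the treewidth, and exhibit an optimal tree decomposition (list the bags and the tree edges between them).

Every bag has size at most 2, so the width is 2 − 1 = 1 and tw(G) ≤ 1. Any graph with an edge has treewidth ≥ 1, and G has the edge c–a. Combining the bounds, tw(G) = 1.

Treewidth 1.
One such decomposition:
Bags: B1 = {a, c}  B2 = {a, b}
Tree: B1–B2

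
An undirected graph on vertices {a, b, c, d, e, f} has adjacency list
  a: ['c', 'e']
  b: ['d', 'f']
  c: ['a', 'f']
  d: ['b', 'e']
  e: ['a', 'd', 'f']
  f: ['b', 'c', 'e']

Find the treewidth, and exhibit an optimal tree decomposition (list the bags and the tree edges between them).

Treewidth 2.
One such decomposition:
Bags: B1 = {a, c, e}  B2 = {c, e, f}  B3 = {d, e, f}  B4 = {b, d, f}
Tree: B1–B2, B2–B3, B3–B4

Every bag has size at most 3, so the width is 3 − 1 = 2 and tw(G) ≤ 2. For the lower bound, G contains the cycle a–c–f–e–a, so G is not a forest; only forests have treewidth ≤ 1, hence tw(G) ≥ 2. Hence tw(G) = 2 exactly.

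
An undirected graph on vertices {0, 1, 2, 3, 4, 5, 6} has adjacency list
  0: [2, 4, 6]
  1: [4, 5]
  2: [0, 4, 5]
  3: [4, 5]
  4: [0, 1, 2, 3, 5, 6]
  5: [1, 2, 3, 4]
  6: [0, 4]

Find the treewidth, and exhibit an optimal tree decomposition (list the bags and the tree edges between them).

The largest bag has 3 vertices, giving width 2; this decomposition certifies tw(G) ≤ 2. For the lower bound, the 3 vertices {0, 2, 4} are pairwise adjacent, and any tree decomposition puts a clique entirely inside one bag — forcing width ≥ 2. Hence tw(G) = 2 exactly.

Treewidth 2.
One optimal decomposition is:
Bags: B1 = {2, 4, 5}  B2 = {0, 2, 4}  B3 = {0, 4, 6}  B4 = {3, 4, 5}  B5 = {1, 4, 5}
Tree: B1–B2, B2–B3, B1–B4, B1–B5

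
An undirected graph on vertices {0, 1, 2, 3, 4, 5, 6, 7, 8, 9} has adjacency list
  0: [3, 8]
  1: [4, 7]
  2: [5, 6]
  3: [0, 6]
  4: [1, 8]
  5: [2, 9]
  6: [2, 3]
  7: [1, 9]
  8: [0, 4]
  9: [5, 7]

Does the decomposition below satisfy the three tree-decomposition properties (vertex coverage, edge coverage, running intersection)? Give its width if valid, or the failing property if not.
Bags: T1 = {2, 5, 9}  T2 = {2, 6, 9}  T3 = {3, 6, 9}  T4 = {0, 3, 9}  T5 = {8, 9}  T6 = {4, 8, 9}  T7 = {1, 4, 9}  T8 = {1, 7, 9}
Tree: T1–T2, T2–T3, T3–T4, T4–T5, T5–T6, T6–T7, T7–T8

A tree decomposition must satisfy three properties: every vertex lies in some bag; for every edge, both endpoints lie together in some bag; and for every vertex, the bags containing it form a connected subtree. Here edge (0,8) lies in no bag, so the decomposition is invalid.

No — edge (0,8) lies in no bag.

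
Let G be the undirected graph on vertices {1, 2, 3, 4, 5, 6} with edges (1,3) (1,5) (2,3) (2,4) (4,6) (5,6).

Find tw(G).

A width-2 tree decomposition is:
Bags: B1 = {2, 4, 6}  B2 = {2, 3, 6}  B3 = {1, 3, 6}  B4 = {1, 5, 6}
Tree: B1–B2, B2–B3, B3–B4
The largest bag has 3 vertices, giving width 2; this decomposition certifies tw(G) ≤ 2. The edges 6–4–2–3–1–5–6 form a cycle, so G is not a tree and its treewidth is at least 2. The upper and lower bounds meet at 2, so that is the treewidth.

2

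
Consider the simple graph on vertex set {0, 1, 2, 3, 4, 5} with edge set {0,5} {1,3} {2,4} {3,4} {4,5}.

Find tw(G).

A width-1 tree decomposition is:
Bags: B1 = {3, 4}  B2 = {1, 3}  B3 = {4, 5}  B4 = {2, 4}  B5 = {0, 5}
Tree: B1–B2, B1–B3, B3–B4, B3–B5
The largest bag has 2 vertices, giving width 1; this decomposition certifies tw(G) ≤ 1. Since G has at least one edge (e.g. 4–3), it is not an edgeless graph, so tw(G) ≥ 1. Hence tw(G) = 1 exactly.

1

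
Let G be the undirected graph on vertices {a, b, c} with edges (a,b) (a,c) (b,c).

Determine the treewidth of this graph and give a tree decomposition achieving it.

Treewidth 2.
One optimal decomposition is:
Bags: B1 = {a, b, c}
Tree: (single bag)

A single bag containing all 3 vertices is trivially a valid decomposition of width 2. For the lower bound, the 3 vertices {a, b, c} are pairwise adjacent, and any tree decomposition puts a clique entirely inside one bag — forcing width ≥ 2. Therefore the treewidth is 2.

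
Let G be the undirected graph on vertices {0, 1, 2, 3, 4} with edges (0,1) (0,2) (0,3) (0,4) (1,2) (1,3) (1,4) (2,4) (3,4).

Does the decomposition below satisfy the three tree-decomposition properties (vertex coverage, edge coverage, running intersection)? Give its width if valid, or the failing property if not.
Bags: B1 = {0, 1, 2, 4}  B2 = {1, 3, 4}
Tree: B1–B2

A tree decomposition must satisfy three properties: every vertex lies in some bag; for every edge, both endpoints lie together in some bag; and for every vertex, the bags containing it form a connected subtree. Here edge (0,3) lies in no bag, so the decomposition is invalid.

No — edge (0,3) lies in no bag.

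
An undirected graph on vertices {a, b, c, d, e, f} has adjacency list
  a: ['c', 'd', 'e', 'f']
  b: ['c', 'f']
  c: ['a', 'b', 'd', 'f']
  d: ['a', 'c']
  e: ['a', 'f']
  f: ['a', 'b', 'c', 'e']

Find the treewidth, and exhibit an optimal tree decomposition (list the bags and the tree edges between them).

Treewidth 2.
One optimal decomposition is:
Bags: B1 = {a, c, d}  B2 = {a, c, f}  B3 = {b, c, f}  B4 = {a, e, f}
Tree: B1–B2, B2–B3, B2–B4

Each bag holds 3 vertices, so the decomposition has width 2, which upper-bounds the treewidth. For the lower bound, the 3 vertices {a, e, f} are pairwise adjacent, and any tree decomposition puts a clique entirely inside one bag — forcing width ≥ 2. The upper and lower bounds meet at 2, so that is the treewidth.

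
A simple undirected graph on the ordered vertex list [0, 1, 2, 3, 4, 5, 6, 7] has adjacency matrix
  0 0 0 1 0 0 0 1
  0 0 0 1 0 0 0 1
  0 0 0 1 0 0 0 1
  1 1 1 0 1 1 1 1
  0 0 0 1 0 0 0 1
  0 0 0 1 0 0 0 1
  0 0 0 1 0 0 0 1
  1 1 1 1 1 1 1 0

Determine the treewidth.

2

A width-2 tree decomposition is:
Bags: B1 = {3, 6, 7}  B2 = {1, 3, 7}  B3 = {3, 5, 7}  B4 = {0, 3, 7}  B5 = {2, 3, 7}  B6 = {3, 4, 7}
Tree: B1–B2, B1–B3, B3–B4, B3–B5, B2–B6
Each bag holds 3 vertices, so the decomposition has width 2, which upper-bounds the treewidth. On the other hand G contains the 3-clique {0, 3, 7}. A clique must lie in a single bag of any decomposition, so no decomposition can have width below 2. Combining the bounds, tw(G) = 2.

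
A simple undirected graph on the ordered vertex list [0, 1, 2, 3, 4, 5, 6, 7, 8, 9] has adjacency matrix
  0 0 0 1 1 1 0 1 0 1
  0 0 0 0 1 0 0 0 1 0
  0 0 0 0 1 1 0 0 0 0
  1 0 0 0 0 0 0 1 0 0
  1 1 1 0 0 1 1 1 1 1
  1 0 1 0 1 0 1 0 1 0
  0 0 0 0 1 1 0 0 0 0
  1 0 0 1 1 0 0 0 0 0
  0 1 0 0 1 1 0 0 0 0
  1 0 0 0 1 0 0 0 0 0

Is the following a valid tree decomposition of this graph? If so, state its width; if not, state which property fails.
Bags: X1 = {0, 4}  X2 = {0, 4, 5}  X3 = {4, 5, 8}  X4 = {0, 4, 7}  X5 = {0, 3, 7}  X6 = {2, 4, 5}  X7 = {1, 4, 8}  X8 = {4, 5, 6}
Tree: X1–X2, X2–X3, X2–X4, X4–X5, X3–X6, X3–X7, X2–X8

No — vertex 9 appears in no bag.

A tree decomposition must satisfy three properties: every vertex lies in some bag; for every edge, both endpoints lie together in some bag; and for every vertex, the bags containing it form a connected subtree. Here vertex 9 appears in no bag, so the decomposition is invalid.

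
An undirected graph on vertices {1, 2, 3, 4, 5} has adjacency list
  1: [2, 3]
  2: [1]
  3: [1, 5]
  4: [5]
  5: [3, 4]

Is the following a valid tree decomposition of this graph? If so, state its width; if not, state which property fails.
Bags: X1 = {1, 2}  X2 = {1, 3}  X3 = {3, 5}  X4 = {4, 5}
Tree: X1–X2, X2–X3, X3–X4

Every vertex of G appears in some bag (union = {1, 2, 3, 4, 5}); every edge is covered by a bag; and for each vertex v the set of bags containing v is connected in the bag tree. The decomposition is therefore valid. The largest bag has 2 vertices, so the width is 1.

Yes; width 1.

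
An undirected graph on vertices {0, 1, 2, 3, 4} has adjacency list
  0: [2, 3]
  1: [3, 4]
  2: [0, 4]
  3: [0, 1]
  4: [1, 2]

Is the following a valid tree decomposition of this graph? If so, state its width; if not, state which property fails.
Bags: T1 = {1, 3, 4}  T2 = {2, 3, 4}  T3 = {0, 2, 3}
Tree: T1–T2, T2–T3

Checking the three conditions: (i) the bags cover all of {0, 1, 2, 3, 4}; (ii) for each edge, some bag contains both endpoints; (iii) the bags containing any fixed vertex form a subtree. All hold, so the decomposition is valid with width 3 − 1 = 2.

Yes; width 2.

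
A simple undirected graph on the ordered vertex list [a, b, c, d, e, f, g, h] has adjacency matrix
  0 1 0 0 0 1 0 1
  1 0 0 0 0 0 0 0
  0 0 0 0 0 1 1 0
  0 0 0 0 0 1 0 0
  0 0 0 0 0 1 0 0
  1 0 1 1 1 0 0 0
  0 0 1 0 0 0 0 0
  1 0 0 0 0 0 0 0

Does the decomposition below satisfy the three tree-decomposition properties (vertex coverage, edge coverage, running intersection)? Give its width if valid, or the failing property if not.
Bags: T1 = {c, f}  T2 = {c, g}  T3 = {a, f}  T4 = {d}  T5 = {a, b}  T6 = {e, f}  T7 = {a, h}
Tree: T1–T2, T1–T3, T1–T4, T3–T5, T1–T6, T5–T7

No — edge (f,d) lies in no bag.

A tree decomposition must satisfy three properties: every vertex lies in some bag; for every edge, both endpoints lie together in some bag; and for every vertex, the bags containing it form a connected subtree. Here edge (f,d) lies in no bag, so the decomposition is invalid.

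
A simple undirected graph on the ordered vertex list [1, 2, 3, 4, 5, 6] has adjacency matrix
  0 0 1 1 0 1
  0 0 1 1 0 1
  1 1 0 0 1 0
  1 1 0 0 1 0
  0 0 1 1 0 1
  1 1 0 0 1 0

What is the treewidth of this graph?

A width-3 tree decomposition is:
Bags: B1 = {1, 2, 4, 5}  B2 = {1, 2, 3, 5}  B3 = {1, 2, 5, 6}
Tree: B1–B2, B2–B3
The largest bag has 4 vertices, giving width 3; this decomposition certifies tw(G) ≤ 3. For the lower bound: the 4 vertex sets {4,5}, {1,3}, {2}, {6} are disjoint, each induces a connected subgraph, and every pair is joined by at least one edge of G. Contracting each set to a single vertex therefore yields K_{4} as a minor, and since treewidth is minor-monotone, tw(G) ≥ tw(K_{4}) = 3. Hence tw(G) = 3 exactly.

3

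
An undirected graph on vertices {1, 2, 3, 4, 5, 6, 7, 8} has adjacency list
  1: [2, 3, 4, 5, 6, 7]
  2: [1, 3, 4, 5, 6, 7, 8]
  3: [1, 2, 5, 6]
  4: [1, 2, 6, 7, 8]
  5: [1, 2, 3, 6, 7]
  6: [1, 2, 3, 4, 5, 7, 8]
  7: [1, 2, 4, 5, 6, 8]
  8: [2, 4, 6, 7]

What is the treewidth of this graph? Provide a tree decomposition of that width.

Every bag has size at most 5, so the width is 5 − 1 = 4 and tw(G) ≤ 4. Conversely, {2, 4, 6, 7, 8} is a clique of size 5, and the vertices of any clique must share a bag in every tree decomposition; so some bag has ≥ 5 vertices and tw(G) ≥ 4. Therefore the treewidth is 4.

Treewidth 4.
One such decomposition:
Bags: B1 = {1, 2, 4, 6, 7}  B2 = {1, 2, 5, 6, 7}  B3 = {2, 4, 6, 7, 8}  B4 = {1, 2, 3, 5, 6}
Tree: B1–B2, B1–B3, B2–B4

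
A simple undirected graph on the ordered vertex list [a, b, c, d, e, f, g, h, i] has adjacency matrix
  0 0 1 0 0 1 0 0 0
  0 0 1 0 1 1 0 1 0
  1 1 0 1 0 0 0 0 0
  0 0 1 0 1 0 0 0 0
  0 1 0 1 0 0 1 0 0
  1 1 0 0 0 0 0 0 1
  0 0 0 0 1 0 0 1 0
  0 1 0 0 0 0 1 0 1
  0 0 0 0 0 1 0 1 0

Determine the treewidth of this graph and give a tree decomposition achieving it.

Every bag has size at most 4, so the width is 4 − 1 = 3 and tw(G) ≤ 3. For the lower bound: the 4 vertex sets {a,c,d}, {e}, {b}, {f,g,h,i} are disjoint, each induces a connected subgraph, and every pair is joined by at least one edge of G. Contracting each set to a single vertex therefore yields K_{4} as a minor, and since treewidth is minor-monotone, tw(G) ≥ tw(K_{4}) = 3. Hence tw(G) = 3 exactly.

Treewidth 3.
One optimal decomposition is:
Bags: B1 = {a, c, d, e}  B2 = {a, b, c, e}  B3 = {a, b, e, f}  B4 = {b, e, f, g}  B5 = {b, f, g, h}  B6 = {f, g, h, i}
Tree: B1–B2, B2–B3, B3–B4, B4–B5, B5–B6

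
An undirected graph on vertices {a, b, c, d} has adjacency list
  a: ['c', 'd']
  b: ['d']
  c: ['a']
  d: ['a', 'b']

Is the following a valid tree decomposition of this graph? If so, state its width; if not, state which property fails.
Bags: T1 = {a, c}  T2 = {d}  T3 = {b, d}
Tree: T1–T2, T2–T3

No — edge (a,d) lies in no bag.

A tree decomposition must satisfy three properties: every vertex lies in some bag; for every edge, both endpoints lie together in some bag; and for every vertex, the bags containing it form a connected subtree. Here edge (a,d) lies in no bag, so the decomposition is invalid.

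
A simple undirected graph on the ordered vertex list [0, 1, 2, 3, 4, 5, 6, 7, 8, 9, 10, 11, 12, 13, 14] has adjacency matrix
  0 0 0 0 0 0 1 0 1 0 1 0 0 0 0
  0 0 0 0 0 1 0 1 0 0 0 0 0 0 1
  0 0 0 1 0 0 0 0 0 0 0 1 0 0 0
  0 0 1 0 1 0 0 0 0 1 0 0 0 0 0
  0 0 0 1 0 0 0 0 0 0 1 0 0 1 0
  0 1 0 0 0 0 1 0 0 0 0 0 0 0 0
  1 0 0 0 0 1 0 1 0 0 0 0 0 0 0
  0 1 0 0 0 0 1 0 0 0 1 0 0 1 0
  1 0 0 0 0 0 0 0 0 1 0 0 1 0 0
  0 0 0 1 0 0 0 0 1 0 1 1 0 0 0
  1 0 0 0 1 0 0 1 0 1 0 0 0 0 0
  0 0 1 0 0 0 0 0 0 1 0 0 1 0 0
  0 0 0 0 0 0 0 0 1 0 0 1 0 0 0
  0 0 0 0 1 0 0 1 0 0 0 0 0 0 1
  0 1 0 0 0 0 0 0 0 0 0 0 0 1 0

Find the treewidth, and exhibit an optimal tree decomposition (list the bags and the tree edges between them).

Treewidth 3.
One such decomposition:
Bags: B1 = {1, 5, 6, 14}  B2 = {1, 6, 7, 14}  B3 = {6, 7, 13, 14}  B4 = {0, 6, 7, 13}  B5 = {0, 7, 10, 13}  B6 = {0, 4, 10, 13}  B7 = {0, 4, 8, 10}  B8 = {4, 8, 9, 10}  B9 = {3, 4, 8, 9}  B10 = {3, 8, 9, 12}  B11 = {3, 9, 11, 12}  B12 = {2, 3, 11, 12}
Tree: B1–B2, B2–B3, B3–B4, B4–B5, B5–B6, B6–B7, B7–B8, B8–B9, B9–B10, B10–B11, B11–B12

The largest bag has 4 vertices, giving width 3; this decomposition certifies tw(G) ≤ 3. For the lower bound: the 4 vertex sets {1,5,14}, {6}, {7}, {0,4,10,13} are disjoint, each induces a connected subgraph, and every pair is joined by at least one edge of G. Contracting each set to a single vertex therefore yields K_{4} as a minor, and since treewidth is minor-monotone, tw(G) ≥ tw(K_{4}) = 3. The upper and lower bounds meet at 3, so that is the treewidth.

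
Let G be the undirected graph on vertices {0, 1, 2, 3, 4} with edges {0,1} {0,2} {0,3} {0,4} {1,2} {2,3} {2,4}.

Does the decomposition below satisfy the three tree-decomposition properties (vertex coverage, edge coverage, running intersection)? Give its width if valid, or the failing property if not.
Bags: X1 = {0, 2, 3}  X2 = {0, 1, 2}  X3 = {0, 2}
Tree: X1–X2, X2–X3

A tree decomposition must satisfy three properties: every vertex lies in some bag; for every edge, both endpoints lie together in some bag; and for every vertex, the bags containing it form a connected subtree. Here vertex 4 appears in no bag, so the decomposition is invalid.

No — vertex 4 appears in no bag.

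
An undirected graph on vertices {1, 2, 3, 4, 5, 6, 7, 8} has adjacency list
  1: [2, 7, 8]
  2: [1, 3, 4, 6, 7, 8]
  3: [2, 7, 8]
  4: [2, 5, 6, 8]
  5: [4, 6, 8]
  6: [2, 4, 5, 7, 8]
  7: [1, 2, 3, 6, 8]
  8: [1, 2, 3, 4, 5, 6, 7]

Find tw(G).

A width-3 tree decomposition is:
Bags: B1 = {2, 4, 6, 8}  B2 = {2, 6, 7, 8}  B3 = {1, 2, 7, 8}  B4 = {2, 3, 7, 8}  B5 = {4, 5, 6, 8}
Tree: B1–B2, B2–B3, B3–B4, B1–B5
Every bag has size at most 4, so the width is 4 − 1 = 3 and tw(G) ≤ 3. Conversely, {2, 4, 6, 8} is a clique of size 4, and the vertices of any clique must share a bag in every tree decomposition; so some bag has ≥ 4 vertices and tw(G) ≥ 3. Combining the bounds, tw(G) = 3.

3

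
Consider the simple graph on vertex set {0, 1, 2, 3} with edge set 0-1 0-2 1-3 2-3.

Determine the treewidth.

A width-2 tree decomposition is:
Bags: B1 = {1, 2, 3}  B2 = {0, 1, 2}
Tree: B1–B2
Every bag has size at most 3, so the width is 3 − 1 = 2 and tw(G) ≤ 2. The edges 1–3–2–0–1 form a cycle, so G is not a tree and its treewidth is at least 2. Hence tw(G) = 2 exactly.

2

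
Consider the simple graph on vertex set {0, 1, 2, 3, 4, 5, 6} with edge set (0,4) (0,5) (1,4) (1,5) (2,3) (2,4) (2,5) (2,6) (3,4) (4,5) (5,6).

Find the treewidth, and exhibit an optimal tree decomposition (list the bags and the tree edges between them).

The largest bag has 3 vertices, giving width 2; this decomposition certifies tw(G) ≤ 2. On the other hand G contains the 3-clique {2, 3, 4}. A clique must lie in a single bag of any decomposition, so no decomposition can have width below 2. Combining the bounds, tw(G) = 2.

Treewidth 2.
Bags: B1 = {0, 4, 5}  B2 = {1, 4, 5}  B3 = {2, 4, 5}  B4 = {2, 3, 4}  B5 = {2, 5, 6}
Tree: B1–B2, B2–B3, B3–B4, B3–B5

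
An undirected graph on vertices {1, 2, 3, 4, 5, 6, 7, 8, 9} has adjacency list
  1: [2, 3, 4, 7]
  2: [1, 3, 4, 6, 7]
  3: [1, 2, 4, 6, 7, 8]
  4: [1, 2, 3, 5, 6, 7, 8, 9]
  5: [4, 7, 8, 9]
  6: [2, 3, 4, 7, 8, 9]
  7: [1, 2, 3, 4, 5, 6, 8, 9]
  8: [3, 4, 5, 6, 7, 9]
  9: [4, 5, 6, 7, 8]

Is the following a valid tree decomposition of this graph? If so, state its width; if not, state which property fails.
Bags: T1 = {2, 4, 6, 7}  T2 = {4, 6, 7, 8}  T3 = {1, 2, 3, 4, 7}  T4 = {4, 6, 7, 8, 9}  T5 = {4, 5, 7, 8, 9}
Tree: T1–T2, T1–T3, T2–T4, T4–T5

A tree decomposition must satisfy three properties: every vertex lies in some bag; for every edge, both endpoints lie together in some bag; and for every vertex, the bags containing it form a connected subtree. Here edge (3,6) lies in no bag, so the decomposition is invalid.

No — edge (3,6) lies in no bag.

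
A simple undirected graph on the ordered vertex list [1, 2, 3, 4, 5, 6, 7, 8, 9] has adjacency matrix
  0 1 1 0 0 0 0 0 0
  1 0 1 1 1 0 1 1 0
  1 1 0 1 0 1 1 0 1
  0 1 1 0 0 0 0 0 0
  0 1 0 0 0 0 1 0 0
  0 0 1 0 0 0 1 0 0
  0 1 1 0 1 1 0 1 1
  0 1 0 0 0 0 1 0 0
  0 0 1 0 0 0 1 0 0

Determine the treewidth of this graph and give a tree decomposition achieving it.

The largest bag has 3 vertices, giving width 2; this decomposition certifies tw(G) ≤ 2. On the other hand G contains the 3-clique {3, 7, 9}. A clique must lie in a single bag of any decomposition, so no decomposition can have width below 2. Therefore the treewidth is 2.

Treewidth 2.
Bags: B1 = {2, 5, 7}  B2 = {2, 3, 7}  B3 = {2, 7, 8}  B4 = {3, 6, 7}  B5 = {2, 3, 4}  B6 = {1, 2, 3}  B7 = {3, 7, 9}
Tree: B1–B2, B1–B3, B2–B4, B2–B5, B5–B6, B4–B7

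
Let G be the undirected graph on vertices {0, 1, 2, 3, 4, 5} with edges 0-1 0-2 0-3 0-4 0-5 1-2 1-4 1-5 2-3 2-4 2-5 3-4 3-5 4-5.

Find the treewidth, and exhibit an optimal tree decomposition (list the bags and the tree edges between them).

Treewidth 4.
One such decomposition:
Bags: B1 = {0, 1, 2, 4, 5}  B2 = {0, 2, 3, 4, 5}
Tree: B1–B2

Every bag has size at most 5, so the width is 5 − 1 = 4 and tw(G) ≤ 4. On the other hand G contains the 5-clique {0, 1, 2, 4, 5}. A clique must lie in a single bag of any decomposition, so no decomposition can have width below 4. Therefore the treewidth is 4.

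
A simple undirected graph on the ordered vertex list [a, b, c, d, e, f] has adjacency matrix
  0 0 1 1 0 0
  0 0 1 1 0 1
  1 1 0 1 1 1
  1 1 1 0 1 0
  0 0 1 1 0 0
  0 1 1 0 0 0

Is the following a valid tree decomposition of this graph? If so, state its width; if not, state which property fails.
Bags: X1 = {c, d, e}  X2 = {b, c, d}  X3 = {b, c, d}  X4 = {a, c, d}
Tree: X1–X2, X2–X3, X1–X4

A tree decomposition must satisfy three properties: every vertex lies in some bag; for every edge, both endpoints lie together in some bag; and for every vertex, the bags containing it form a connected subtree. Here vertex f appears in no bag, so the decomposition is invalid.

No — vertex f appears in no bag.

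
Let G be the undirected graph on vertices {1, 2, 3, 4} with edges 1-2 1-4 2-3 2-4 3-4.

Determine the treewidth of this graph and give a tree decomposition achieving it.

Treewidth 2.
One optimal decomposition is:
Bags: B1 = {1, 2, 4}  B2 = {2, 3, 4}
Tree: B1–B2

Each bag holds 3 vertices, so the decomposition has width 2, which upper-bounds the treewidth. On the other hand G contains the 3-clique {1, 2, 4}. A clique must lie in a single bag of any decomposition, so no decomposition can have width below 2. The upper and lower bounds meet at 2, so that is the treewidth.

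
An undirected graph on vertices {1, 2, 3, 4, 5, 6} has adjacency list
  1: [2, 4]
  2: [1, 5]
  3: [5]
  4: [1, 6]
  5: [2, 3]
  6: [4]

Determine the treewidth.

1

A width-1 tree decomposition is:
Bags: B1 = {3, 5}  B2 = {2, 5}  B3 = {1, 2}  B4 = {1, 4}  B5 = {4, 6}
Tree: B1–B2, B2–B3, B3–B4, B4–B5
Each bag holds 2 vertices, so the decomposition has width 1, which upper-bounds the treewidth. G has an edge, so its treewidth is at least 1. Combining the bounds, tw(G) = 1.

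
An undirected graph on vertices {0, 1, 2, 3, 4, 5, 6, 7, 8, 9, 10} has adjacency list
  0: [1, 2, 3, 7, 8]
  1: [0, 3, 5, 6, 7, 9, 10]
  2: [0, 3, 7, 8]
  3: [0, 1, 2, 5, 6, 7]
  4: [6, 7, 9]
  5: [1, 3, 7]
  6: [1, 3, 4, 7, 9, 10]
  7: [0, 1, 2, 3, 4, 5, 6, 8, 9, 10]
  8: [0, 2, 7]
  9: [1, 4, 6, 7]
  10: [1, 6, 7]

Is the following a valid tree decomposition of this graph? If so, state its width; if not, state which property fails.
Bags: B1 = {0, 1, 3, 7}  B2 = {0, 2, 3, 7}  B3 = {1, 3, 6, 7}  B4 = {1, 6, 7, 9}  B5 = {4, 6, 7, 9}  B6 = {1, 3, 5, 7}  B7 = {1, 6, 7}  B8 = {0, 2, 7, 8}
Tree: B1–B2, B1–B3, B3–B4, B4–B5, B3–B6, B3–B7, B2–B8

A tree decomposition must satisfy three properties: every vertex lies in some bag; for every edge, both endpoints lie together in some bag; and for every vertex, the bags containing it form a connected subtree. Here vertex 10 appears in no bag, so the decomposition is invalid.

No — vertex 10 appears in no bag.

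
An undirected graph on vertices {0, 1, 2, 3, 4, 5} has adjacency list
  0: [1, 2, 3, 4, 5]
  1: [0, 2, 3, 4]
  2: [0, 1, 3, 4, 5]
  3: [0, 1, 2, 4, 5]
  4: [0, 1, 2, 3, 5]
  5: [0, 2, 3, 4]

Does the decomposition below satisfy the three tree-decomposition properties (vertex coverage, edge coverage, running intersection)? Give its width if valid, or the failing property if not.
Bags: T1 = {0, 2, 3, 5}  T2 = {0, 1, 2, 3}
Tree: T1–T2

A tree decomposition must satisfy three properties: every vertex lies in some bag; for every edge, both endpoints lie together in some bag; and for every vertex, the bags containing it form a connected subtree. Here vertex 4 appears in no bag, so the decomposition is invalid.

No — vertex 4 appears in no bag.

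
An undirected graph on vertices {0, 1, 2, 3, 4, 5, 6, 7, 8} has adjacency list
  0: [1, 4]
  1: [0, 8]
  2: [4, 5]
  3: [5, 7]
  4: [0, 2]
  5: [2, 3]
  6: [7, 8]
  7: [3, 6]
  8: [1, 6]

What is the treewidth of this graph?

A width-2 tree decomposition is:
Bags: B1 = {3, 5, 7}  B2 = {2, 5, 7}  B3 = {2, 4, 7}  B4 = {0, 4, 7}  B5 = {0, 1, 7}  B6 = {1, 7, 8}  B7 = {6, 7, 8}
Tree: B1–B2, B2–B3, B3–B4, B4–B5, B5–B6, B6–B7
The largest bag has 3 vertices, giving width 2; this decomposition certifies tw(G) ≤ 2. The edges 7–3–5–2–4–0–1–8–6–7 form a cycle, so G is not a tree and its treewidth is at least 2. The upper and lower bounds meet at 2, so that is the treewidth.

2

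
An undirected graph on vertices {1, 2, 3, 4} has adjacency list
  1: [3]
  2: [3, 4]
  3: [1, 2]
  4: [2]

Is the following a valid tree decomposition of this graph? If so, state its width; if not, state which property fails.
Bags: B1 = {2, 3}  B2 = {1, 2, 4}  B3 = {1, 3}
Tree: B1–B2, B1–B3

No — bags containing vertex 1 are not connected in the tree.

A tree decomposition must satisfy three properties: every vertex lies in some bag; for every edge, both endpoints lie together in some bag; and for every vertex, the bags containing it form a connected subtree. Here bags containing vertex 1 are not connected in the tree, so the decomposition is invalid.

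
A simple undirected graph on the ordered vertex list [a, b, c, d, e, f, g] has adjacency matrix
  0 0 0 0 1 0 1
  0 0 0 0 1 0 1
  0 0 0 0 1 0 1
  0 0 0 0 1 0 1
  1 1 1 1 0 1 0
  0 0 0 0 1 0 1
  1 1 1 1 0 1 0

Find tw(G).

A width-2 tree decomposition is:
Bags: B1 = {c, e, g}  B2 = {e, f, g}  B3 = {b, e, g}  B4 = {a, e, g}  B5 = {d, e, g}
Tree: B1–B2, B2–B3, B3–B4, B4–B5
Every bag has size at most 3, so the width is 3 − 1 = 2 and tw(G) ≤ 2. The edges g–c–e–f–g form a cycle, so G is not a tree and its treewidth is at least 2. Therefore the treewidth is 2.

2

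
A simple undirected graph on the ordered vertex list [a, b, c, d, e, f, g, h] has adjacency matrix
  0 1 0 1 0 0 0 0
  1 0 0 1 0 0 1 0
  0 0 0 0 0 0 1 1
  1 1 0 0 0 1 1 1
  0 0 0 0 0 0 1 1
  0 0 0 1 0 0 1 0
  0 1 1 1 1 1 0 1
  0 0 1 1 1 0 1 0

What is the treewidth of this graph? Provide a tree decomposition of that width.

Treewidth 2.
Bags: B1 = {d, g, h}  B2 = {e, g, h}  B3 = {c, g, h}  B4 = {b, d, g}  B5 = {d, f, g}  B6 = {a, b, d}
Tree: B1–B2, B2–B3, B1–B4, B4–B5, B4–B6

The largest bag has 3 vertices, giving width 2; this decomposition certifies tw(G) ≤ 2. Conversely, {d, g, h} is a clique of size 3, and the vertices of any clique must share a bag in every tree decomposition; so some bag has ≥ 3 vertices and tw(G) ≥ 2. The upper and lower bounds meet at 2, so that is the treewidth.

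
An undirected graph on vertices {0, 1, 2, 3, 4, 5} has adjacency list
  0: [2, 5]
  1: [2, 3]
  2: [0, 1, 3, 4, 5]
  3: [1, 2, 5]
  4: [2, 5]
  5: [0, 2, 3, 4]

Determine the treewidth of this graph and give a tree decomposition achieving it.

Treewidth 2.
One such decomposition:
Bags: B1 = {2, 4, 5}  B2 = {2, 3, 5}  B3 = {1, 2, 3}  B4 = {0, 2, 5}
Tree: B1–B2, B2–B3, B2–B4

The largest bag has 3 vertices, giving width 2; this decomposition certifies tw(G) ≤ 2. On the other hand G contains the 3-clique {1, 2, 3}. A clique must lie in a single bag of any decomposition, so no decomposition can have width below 2. The upper and lower bounds meet at 2, so that is the treewidth.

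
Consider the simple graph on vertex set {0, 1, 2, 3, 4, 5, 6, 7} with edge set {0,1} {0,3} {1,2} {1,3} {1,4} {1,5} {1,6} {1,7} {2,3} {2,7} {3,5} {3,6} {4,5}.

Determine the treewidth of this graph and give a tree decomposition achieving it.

Treewidth 2.
One optimal decomposition is:
Bags: B1 = {1, 3, 6}  B2 = {1, 3, 5}  B3 = {0, 1, 3}  B4 = {1, 4, 5}  B5 = {1, 2, 3}  B6 = {1, 2, 7}
Tree: B1–B2, B1–B3, B2–B4, B1–B5, B5–B6

Every bag has size at most 3, so the width is 3 − 1 = 2 and tw(G) ≤ 2. Conversely, {0, 1, 3} is a clique of size 3, and the vertices of any clique must share a bag in every tree decomposition; so some bag has ≥ 3 vertices and tw(G) ≥ 2. Combining the bounds, tw(G) = 2.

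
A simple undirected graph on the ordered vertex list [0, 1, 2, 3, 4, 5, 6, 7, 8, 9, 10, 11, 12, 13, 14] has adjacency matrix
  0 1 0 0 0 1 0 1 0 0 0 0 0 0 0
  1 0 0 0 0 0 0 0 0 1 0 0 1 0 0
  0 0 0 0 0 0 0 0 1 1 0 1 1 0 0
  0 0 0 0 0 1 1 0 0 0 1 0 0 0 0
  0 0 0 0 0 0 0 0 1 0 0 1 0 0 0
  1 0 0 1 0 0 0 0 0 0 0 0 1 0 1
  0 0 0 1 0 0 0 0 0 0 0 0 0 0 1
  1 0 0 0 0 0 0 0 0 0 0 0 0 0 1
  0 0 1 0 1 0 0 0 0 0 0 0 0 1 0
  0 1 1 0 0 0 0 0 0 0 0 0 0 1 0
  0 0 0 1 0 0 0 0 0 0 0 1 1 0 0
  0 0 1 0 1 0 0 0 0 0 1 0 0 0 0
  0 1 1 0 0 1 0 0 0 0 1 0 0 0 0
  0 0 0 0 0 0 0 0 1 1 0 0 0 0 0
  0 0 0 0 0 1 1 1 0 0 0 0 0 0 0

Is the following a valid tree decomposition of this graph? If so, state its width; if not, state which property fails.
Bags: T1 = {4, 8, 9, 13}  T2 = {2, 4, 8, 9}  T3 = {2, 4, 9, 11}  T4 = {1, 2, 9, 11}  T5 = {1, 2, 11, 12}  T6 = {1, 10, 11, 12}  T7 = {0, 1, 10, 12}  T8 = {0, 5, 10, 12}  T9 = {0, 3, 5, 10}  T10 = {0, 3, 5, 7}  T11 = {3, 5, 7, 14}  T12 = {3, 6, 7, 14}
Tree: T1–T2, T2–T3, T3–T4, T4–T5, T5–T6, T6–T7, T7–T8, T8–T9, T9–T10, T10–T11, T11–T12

Every vertex of G appears in some bag (union = {0, 1, 2, 3, 4, 5, 6, 7, 8, 9, 10, 11, 12, 13, 14}); every edge is covered by a bag; and for each vertex v the set of bags containing v is connected in the bag tree. The decomposition is therefore valid. The largest bag has 4 vertices, so the width is 3.

Yes; width 3.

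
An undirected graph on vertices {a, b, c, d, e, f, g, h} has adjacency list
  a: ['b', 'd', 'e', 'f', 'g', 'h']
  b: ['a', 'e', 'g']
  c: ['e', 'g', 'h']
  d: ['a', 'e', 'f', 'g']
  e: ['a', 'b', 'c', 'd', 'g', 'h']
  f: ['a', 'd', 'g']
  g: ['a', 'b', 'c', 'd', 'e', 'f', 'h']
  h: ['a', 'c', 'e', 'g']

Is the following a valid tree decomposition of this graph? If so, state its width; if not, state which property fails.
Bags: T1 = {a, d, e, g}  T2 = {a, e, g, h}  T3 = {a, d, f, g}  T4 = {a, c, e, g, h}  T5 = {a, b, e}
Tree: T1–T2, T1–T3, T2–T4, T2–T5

No — edge (g,b) lies in no bag.

A tree decomposition must satisfy three properties: every vertex lies in some bag; for every edge, both endpoints lie together in some bag; and for every vertex, the bags containing it form a connected subtree. Here edge (g,b) lies in no bag, so the decomposition is invalid.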